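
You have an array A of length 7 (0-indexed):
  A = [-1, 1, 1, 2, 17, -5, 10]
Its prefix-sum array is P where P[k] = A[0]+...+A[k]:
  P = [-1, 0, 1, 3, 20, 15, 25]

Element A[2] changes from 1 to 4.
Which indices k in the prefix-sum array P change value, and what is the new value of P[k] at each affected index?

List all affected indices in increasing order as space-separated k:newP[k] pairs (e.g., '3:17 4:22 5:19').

P[k] = A[0] + ... + A[k]
P[k] includes A[2] iff k >= 2
Affected indices: 2, 3, ..., 6; delta = 3
  P[2]: 1 + 3 = 4
  P[3]: 3 + 3 = 6
  P[4]: 20 + 3 = 23
  P[5]: 15 + 3 = 18
  P[6]: 25 + 3 = 28

Answer: 2:4 3:6 4:23 5:18 6:28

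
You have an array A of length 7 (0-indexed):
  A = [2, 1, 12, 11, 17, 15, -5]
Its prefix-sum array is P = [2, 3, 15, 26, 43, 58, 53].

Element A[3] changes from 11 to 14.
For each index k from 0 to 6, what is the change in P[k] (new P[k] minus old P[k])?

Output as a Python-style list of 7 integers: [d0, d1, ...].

Answer: [0, 0, 0, 3, 3, 3, 3]

Derivation:
Element change: A[3] 11 -> 14, delta = 3
For k < 3: P[k] unchanged, delta_P[k] = 0
For k >= 3: P[k] shifts by exactly 3
Delta array: [0, 0, 0, 3, 3, 3, 3]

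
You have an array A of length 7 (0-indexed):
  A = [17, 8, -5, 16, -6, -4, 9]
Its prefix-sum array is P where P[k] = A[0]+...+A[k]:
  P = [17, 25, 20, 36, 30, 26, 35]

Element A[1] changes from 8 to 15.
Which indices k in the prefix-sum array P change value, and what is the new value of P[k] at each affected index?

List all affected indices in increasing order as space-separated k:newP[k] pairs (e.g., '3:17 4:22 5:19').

Answer: 1:32 2:27 3:43 4:37 5:33 6:42

Derivation:
P[k] = A[0] + ... + A[k]
P[k] includes A[1] iff k >= 1
Affected indices: 1, 2, ..., 6; delta = 7
  P[1]: 25 + 7 = 32
  P[2]: 20 + 7 = 27
  P[3]: 36 + 7 = 43
  P[4]: 30 + 7 = 37
  P[5]: 26 + 7 = 33
  P[6]: 35 + 7 = 42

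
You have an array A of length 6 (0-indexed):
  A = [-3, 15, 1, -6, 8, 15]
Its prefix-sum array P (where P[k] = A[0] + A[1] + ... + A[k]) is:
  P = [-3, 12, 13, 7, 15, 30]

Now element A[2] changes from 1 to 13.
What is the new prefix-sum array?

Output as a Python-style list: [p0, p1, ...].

Change: A[2] 1 -> 13, delta = 12
P[k] for k < 2: unchanged (A[2] not included)
P[k] for k >= 2: shift by delta = 12
  P[0] = -3 + 0 = -3
  P[1] = 12 + 0 = 12
  P[2] = 13 + 12 = 25
  P[3] = 7 + 12 = 19
  P[4] = 15 + 12 = 27
  P[5] = 30 + 12 = 42

Answer: [-3, 12, 25, 19, 27, 42]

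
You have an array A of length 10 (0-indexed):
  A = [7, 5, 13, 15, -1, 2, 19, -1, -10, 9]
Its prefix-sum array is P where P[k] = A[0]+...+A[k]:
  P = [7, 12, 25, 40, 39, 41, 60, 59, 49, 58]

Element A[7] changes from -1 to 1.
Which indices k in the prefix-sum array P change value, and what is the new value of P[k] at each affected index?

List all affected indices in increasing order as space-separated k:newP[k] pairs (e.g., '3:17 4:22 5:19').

Answer: 7:61 8:51 9:60

Derivation:
P[k] = A[0] + ... + A[k]
P[k] includes A[7] iff k >= 7
Affected indices: 7, 8, ..., 9; delta = 2
  P[7]: 59 + 2 = 61
  P[8]: 49 + 2 = 51
  P[9]: 58 + 2 = 60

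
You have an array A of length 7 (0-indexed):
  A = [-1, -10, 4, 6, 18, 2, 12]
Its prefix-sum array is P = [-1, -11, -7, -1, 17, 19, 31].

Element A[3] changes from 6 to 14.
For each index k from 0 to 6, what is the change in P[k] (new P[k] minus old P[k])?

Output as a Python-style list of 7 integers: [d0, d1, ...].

Element change: A[3] 6 -> 14, delta = 8
For k < 3: P[k] unchanged, delta_P[k] = 0
For k >= 3: P[k] shifts by exactly 8
Delta array: [0, 0, 0, 8, 8, 8, 8]

Answer: [0, 0, 0, 8, 8, 8, 8]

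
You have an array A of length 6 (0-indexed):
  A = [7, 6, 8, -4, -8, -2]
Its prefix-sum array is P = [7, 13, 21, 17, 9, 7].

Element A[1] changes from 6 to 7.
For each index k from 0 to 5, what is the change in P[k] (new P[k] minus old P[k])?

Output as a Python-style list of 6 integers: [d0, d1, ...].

Element change: A[1] 6 -> 7, delta = 1
For k < 1: P[k] unchanged, delta_P[k] = 0
For k >= 1: P[k] shifts by exactly 1
Delta array: [0, 1, 1, 1, 1, 1]

Answer: [0, 1, 1, 1, 1, 1]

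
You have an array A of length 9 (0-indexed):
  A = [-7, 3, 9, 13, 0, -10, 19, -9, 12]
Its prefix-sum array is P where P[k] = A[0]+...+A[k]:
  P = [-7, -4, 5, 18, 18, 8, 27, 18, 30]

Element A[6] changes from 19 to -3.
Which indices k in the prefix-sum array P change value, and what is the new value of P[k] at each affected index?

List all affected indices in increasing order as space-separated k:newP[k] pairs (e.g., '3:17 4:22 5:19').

P[k] = A[0] + ... + A[k]
P[k] includes A[6] iff k >= 6
Affected indices: 6, 7, ..., 8; delta = -22
  P[6]: 27 + -22 = 5
  P[7]: 18 + -22 = -4
  P[8]: 30 + -22 = 8

Answer: 6:5 7:-4 8:8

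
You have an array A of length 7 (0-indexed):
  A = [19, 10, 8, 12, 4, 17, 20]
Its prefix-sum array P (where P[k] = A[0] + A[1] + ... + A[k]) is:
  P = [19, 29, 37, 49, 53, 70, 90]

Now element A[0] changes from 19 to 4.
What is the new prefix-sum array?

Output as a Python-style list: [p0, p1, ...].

Change: A[0] 19 -> 4, delta = -15
P[k] for k < 0: unchanged (A[0] not included)
P[k] for k >= 0: shift by delta = -15
  P[0] = 19 + -15 = 4
  P[1] = 29 + -15 = 14
  P[2] = 37 + -15 = 22
  P[3] = 49 + -15 = 34
  P[4] = 53 + -15 = 38
  P[5] = 70 + -15 = 55
  P[6] = 90 + -15 = 75

Answer: [4, 14, 22, 34, 38, 55, 75]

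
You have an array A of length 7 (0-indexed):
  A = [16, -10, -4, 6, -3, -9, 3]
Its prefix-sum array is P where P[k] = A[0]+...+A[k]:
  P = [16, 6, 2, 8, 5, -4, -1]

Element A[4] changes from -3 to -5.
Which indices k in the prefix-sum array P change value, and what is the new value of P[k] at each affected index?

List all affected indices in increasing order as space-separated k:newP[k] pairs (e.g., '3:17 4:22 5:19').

Answer: 4:3 5:-6 6:-3

Derivation:
P[k] = A[0] + ... + A[k]
P[k] includes A[4] iff k >= 4
Affected indices: 4, 5, ..., 6; delta = -2
  P[4]: 5 + -2 = 3
  P[5]: -4 + -2 = -6
  P[6]: -1 + -2 = -3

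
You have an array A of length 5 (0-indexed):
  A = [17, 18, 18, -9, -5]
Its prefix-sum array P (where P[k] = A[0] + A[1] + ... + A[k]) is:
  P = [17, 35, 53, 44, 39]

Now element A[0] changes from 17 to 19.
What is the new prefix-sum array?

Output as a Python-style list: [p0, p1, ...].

Answer: [19, 37, 55, 46, 41]

Derivation:
Change: A[0] 17 -> 19, delta = 2
P[k] for k < 0: unchanged (A[0] not included)
P[k] for k >= 0: shift by delta = 2
  P[0] = 17 + 2 = 19
  P[1] = 35 + 2 = 37
  P[2] = 53 + 2 = 55
  P[3] = 44 + 2 = 46
  P[4] = 39 + 2 = 41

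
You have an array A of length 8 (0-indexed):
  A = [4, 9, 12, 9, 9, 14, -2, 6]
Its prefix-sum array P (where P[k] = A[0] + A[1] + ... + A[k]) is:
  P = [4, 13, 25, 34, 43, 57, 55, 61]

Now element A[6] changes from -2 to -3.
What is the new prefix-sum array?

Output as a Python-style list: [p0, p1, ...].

Answer: [4, 13, 25, 34, 43, 57, 54, 60]

Derivation:
Change: A[6] -2 -> -3, delta = -1
P[k] for k < 6: unchanged (A[6] not included)
P[k] for k >= 6: shift by delta = -1
  P[0] = 4 + 0 = 4
  P[1] = 13 + 0 = 13
  P[2] = 25 + 0 = 25
  P[3] = 34 + 0 = 34
  P[4] = 43 + 0 = 43
  P[5] = 57 + 0 = 57
  P[6] = 55 + -1 = 54
  P[7] = 61 + -1 = 60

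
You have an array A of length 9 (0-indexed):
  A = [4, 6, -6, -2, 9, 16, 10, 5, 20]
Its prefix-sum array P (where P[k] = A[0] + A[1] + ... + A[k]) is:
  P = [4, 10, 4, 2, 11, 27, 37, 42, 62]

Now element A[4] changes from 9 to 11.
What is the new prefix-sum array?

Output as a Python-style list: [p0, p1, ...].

Answer: [4, 10, 4, 2, 13, 29, 39, 44, 64]

Derivation:
Change: A[4] 9 -> 11, delta = 2
P[k] for k < 4: unchanged (A[4] not included)
P[k] for k >= 4: shift by delta = 2
  P[0] = 4 + 0 = 4
  P[1] = 10 + 0 = 10
  P[2] = 4 + 0 = 4
  P[3] = 2 + 0 = 2
  P[4] = 11 + 2 = 13
  P[5] = 27 + 2 = 29
  P[6] = 37 + 2 = 39
  P[7] = 42 + 2 = 44
  P[8] = 62 + 2 = 64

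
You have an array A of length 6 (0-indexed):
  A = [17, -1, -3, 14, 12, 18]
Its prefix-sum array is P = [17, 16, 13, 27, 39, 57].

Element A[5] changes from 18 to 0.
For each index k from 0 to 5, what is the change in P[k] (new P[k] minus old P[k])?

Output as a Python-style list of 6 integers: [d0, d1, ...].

Element change: A[5] 18 -> 0, delta = -18
For k < 5: P[k] unchanged, delta_P[k] = 0
For k >= 5: P[k] shifts by exactly -18
Delta array: [0, 0, 0, 0, 0, -18]

Answer: [0, 0, 0, 0, 0, -18]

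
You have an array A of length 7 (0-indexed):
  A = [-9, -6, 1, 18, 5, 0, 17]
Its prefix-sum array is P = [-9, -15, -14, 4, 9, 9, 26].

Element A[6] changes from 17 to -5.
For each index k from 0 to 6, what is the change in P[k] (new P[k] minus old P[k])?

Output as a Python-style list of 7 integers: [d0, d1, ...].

Answer: [0, 0, 0, 0, 0, 0, -22]

Derivation:
Element change: A[6] 17 -> -5, delta = -22
For k < 6: P[k] unchanged, delta_P[k] = 0
For k >= 6: P[k] shifts by exactly -22
Delta array: [0, 0, 0, 0, 0, 0, -22]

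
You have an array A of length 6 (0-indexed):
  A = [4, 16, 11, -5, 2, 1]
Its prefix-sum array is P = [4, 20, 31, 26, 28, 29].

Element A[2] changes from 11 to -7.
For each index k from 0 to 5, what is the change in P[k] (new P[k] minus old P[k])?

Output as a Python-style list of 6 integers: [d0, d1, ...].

Answer: [0, 0, -18, -18, -18, -18]

Derivation:
Element change: A[2] 11 -> -7, delta = -18
For k < 2: P[k] unchanged, delta_P[k] = 0
For k >= 2: P[k] shifts by exactly -18
Delta array: [0, 0, -18, -18, -18, -18]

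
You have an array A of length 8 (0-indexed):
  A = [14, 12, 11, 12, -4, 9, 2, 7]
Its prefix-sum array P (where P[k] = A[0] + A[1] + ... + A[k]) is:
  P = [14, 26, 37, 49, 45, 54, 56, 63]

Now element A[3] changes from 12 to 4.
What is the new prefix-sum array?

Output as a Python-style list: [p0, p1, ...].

Answer: [14, 26, 37, 41, 37, 46, 48, 55]

Derivation:
Change: A[3] 12 -> 4, delta = -8
P[k] for k < 3: unchanged (A[3] not included)
P[k] for k >= 3: shift by delta = -8
  P[0] = 14 + 0 = 14
  P[1] = 26 + 0 = 26
  P[2] = 37 + 0 = 37
  P[3] = 49 + -8 = 41
  P[4] = 45 + -8 = 37
  P[5] = 54 + -8 = 46
  P[6] = 56 + -8 = 48
  P[7] = 63 + -8 = 55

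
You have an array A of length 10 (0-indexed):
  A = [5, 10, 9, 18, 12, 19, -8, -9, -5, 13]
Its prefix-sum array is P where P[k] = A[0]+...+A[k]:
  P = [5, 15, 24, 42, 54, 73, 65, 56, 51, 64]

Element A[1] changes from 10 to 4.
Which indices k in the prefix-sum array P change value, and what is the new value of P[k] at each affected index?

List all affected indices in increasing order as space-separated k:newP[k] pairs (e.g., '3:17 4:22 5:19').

P[k] = A[0] + ... + A[k]
P[k] includes A[1] iff k >= 1
Affected indices: 1, 2, ..., 9; delta = -6
  P[1]: 15 + -6 = 9
  P[2]: 24 + -6 = 18
  P[3]: 42 + -6 = 36
  P[4]: 54 + -6 = 48
  P[5]: 73 + -6 = 67
  P[6]: 65 + -6 = 59
  P[7]: 56 + -6 = 50
  P[8]: 51 + -6 = 45
  P[9]: 64 + -6 = 58

Answer: 1:9 2:18 3:36 4:48 5:67 6:59 7:50 8:45 9:58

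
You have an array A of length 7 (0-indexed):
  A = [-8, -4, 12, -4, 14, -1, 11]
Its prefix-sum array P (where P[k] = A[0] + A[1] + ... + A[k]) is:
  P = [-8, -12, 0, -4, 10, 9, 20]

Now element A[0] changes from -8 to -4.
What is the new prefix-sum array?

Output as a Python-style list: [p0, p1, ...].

Change: A[0] -8 -> -4, delta = 4
P[k] for k < 0: unchanged (A[0] not included)
P[k] for k >= 0: shift by delta = 4
  P[0] = -8 + 4 = -4
  P[1] = -12 + 4 = -8
  P[2] = 0 + 4 = 4
  P[3] = -4 + 4 = 0
  P[4] = 10 + 4 = 14
  P[5] = 9 + 4 = 13
  P[6] = 20 + 4 = 24

Answer: [-4, -8, 4, 0, 14, 13, 24]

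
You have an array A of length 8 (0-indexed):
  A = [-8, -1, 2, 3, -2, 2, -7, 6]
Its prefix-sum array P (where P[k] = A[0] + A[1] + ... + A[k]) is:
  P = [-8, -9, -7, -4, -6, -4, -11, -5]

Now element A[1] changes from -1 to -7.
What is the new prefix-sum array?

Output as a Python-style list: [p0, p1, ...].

Change: A[1] -1 -> -7, delta = -6
P[k] for k < 1: unchanged (A[1] not included)
P[k] for k >= 1: shift by delta = -6
  P[0] = -8 + 0 = -8
  P[1] = -9 + -6 = -15
  P[2] = -7 + -6 = -13
  P[3] = -4 + -6 = -10
  P[4] = -6 + -6 = -12
  P[5] = -4 + -6 = -10
  P[6] = -11 + -6 = -17
  P[7] = -5 + -6 = -11

Answer: [-8, -15, -13, -10, -12, -10, -17, -11]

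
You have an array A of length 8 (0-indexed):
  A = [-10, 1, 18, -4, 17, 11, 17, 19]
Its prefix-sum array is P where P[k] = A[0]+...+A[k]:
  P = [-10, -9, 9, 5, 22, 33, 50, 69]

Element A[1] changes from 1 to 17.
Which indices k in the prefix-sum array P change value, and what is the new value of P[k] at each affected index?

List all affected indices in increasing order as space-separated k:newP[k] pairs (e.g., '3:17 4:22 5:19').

Answer: 1:7 2:25 3:21 4:38 5:49 6:66 7:85

Derivation:
P[k] = A[0] + ... + A[k]
P[k] includes A[1] iff k >= 1
Affected indices: 1, 2, ..., 7; delta = 16
  P[1]: -9 + 16 = 7
  P[2]: 9 + 16 = 25
  P[3]: 5 + 16 = 21
  P[4]: 22 + 16 = 38
  P[5]: 33 + 16 = 49
  P[6]: 50 + 16 = 66
  P[7]: 69 + 16 = 85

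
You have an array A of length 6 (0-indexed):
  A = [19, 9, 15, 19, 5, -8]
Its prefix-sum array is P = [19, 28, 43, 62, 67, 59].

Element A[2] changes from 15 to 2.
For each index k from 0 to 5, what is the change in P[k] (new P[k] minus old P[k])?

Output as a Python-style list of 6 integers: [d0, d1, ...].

Answer: [0, 0, -13, -13, -13, -13]

Derivation:
Element change: A[2] 15 -> 2, delta = -13
For k < 2: P[k] unchanged, delta_P[k] = 0
For k >= 2: P[k] shifts by exactly -13
Delta array: [0, 0, -13, -13, -13, -13]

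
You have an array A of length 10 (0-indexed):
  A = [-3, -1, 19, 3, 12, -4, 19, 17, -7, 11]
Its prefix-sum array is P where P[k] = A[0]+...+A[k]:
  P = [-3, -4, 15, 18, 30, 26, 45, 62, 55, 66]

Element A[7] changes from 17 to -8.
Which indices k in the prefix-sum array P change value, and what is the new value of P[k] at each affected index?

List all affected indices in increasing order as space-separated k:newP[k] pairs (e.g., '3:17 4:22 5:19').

P[k] = A[0] + ... + A[k]
P[k] includes A[7] iff k >= 7
Affected indices: 7, 8, ..., 9; delta = -25
  P[7]: 62 + -25 = 37
  P[8]: 55 + -25 = 30
  P[9]: 66 + -25 = 41

Answer: 7:37 8:30 9:41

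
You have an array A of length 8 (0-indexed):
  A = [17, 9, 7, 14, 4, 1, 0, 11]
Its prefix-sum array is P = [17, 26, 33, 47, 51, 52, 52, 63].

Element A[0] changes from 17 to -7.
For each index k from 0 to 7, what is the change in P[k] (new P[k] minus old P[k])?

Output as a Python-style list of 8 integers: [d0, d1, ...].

Element change: A[0] 17 -> -7, delta = -24
For k < 0: P[k] unchanged, delta_P[k] = 0
For k >= 0: P[k] shifts by exactly -24
Delta array: [-24, -24, -24, -24, -24, -24, -24, -24]

Answer: [-24, -24, -24, -24, -24, -24, -24, -24]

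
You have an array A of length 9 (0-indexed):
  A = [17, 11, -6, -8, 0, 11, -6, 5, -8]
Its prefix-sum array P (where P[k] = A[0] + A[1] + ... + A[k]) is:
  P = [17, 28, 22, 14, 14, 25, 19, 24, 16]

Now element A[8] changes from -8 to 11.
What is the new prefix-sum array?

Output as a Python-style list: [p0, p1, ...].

Answer: [17, 28, 22, 14, 14, 25, 19, 24, 35]

Derivation:
Change: A[8] -8 -> 11, delta = 19
P[k] for k < 8: unchanged (A[8] not included)
P[k] for k >= 8: shift by delta = 19
  P[0] = 17 + 0 = 17
  P[1] = 28 + 0 = 28
  P[2] = 22 + 0 = 22
  P[3] = 14 + 0 = 14
  P[4] = 14 + 0 = 14
  P[5] = 25 + 0 = 25
  P[6] = 19 + 0 = 19
  P[7] = 24 + 0 = 24
  P[8] = 16 + 19 = 35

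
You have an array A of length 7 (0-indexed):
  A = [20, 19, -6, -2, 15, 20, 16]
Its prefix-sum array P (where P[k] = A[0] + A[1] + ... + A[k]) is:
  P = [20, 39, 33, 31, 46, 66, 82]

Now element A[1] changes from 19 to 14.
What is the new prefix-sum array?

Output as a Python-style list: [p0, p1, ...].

Change: A[1] 19 -> 14, delta = -5
P[k] for k < 1: unchanged (A[1] not included)
P[k] for k >= 1: shift by delta = -5
  P[0] = 20 + 0 = 20
  P[1] = 39 + -5 = 34
  P[2] = 33 + -5 = 28
  P[3] = 31 + -5 = 26
  P[4] = 46 + -5 = 41
  P[5] = 66 + -5 = 61
  P[6] = 82 + -5 = 77

Answer: [20, 34, 28, 26, 41, 61, 77]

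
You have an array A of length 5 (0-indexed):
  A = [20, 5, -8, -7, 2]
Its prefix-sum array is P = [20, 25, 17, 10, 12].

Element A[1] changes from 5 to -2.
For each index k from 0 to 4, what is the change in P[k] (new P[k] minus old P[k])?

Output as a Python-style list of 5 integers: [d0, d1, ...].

Element change: A[1] 5 -> -2, delta = -7
For k < 1: P[k] unchanged, delta_P[k] = 0
For k >= 1: P[k] shifts by exactly -7
Delta array: [0, -7, -7, -7, -7]

Answer: [0, -7, -7, -7, -7]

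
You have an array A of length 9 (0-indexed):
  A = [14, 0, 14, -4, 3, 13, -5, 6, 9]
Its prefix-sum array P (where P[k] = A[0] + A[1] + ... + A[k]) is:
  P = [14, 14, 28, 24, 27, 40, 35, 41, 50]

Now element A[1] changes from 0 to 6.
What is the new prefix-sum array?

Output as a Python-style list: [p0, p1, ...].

Answer: [14, 20, 34, 30, 33, 46, 41, 47, 56]

Derivation:
Change: A[1] 0 -> 6, delta = 6
P[k] for k < 1: unchanged (A[1] not included)
P[k] for k >= 1: shift by delta = 6
  P[0] = 14 + 0 = 14
  P[1] = 14 + 6 = 20
  P[2] = 28 + 6 = 34
  P[3] = 24 + 6 = 30
  P[4] = 27 + 6 = 33
  P[5] = 40 + 6 = 46
  P[6] = 35 + 6 = 41
  P[7] = 41 + 6 = 47
  P[8] = 50 + 6 = 56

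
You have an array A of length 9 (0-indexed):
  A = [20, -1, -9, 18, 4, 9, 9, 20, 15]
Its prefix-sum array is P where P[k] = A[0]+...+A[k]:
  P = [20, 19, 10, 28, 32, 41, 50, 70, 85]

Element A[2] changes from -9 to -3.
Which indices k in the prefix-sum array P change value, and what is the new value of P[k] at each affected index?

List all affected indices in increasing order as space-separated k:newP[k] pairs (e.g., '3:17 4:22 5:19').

Answer: 2:16 3:34 4:38 5:47 6:56 7:76 8:91

Derivation:
P[k] = A[0] + ... + A[k]
P[k] includes A[2] iff k >= 2
Affected indices: 2, 3, ..., 8; delta = 6
  P[2]: 10 + 6 = 16
  P[3]: 28 + 6 = 34
  P[4]: 32 + 6 = 38
  P[5]: 41 + 6 = 47
  P[6]: 50 + 6 = 56
  P[7]: 70 + 6 = 76
  P[8]: 85 + 6 = 91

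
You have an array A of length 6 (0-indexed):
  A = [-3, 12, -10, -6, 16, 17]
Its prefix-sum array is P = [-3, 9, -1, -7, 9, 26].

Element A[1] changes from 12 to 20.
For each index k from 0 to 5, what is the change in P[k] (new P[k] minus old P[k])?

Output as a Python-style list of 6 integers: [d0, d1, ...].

Element change: A[1] 12 -> 20, delta = 8
For k < 1: P[k] unchanged, delta_P[k] = 0
For k >= 1: P[k] shifts by exactly 8
Delta array: [0, 8, 8, 8, 8, 8]

Answer: [0, 8, 8, 8, 8, 8]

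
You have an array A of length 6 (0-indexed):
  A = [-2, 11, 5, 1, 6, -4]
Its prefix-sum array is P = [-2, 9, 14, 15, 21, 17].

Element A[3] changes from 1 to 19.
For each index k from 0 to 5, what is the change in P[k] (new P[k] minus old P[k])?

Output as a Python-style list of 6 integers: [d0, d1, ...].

Element change: A[3] 1 -> 19, delta = 18
For k < 3: P[k] unchanged, delta_P[k] = 0
For k >= 3: P[k] shifts by exactly 18
Delta array: [0, 0, 0, 18, 18, 18]

Answer: [0, 0, 0, 18, 18, 18]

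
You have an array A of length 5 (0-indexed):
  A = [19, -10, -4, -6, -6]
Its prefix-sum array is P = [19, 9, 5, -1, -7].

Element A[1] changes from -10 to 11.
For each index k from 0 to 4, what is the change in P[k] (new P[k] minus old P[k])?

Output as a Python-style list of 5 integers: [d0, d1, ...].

Element change: A[1] -10 -> 11, delta = 21
For k < 1: P[k] unchanged, delta_P[k] = 0
For k >= 1: P[k] shifts by exactly 21
Delta array: [0, 21, 21, 21, 21]

Answer: [0, 21, 21, 21, 21]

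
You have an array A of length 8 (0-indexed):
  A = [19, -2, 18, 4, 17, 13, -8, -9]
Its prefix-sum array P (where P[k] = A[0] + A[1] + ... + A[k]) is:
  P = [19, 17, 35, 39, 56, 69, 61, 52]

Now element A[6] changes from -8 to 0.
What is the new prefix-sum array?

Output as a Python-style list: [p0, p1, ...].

Answer: [19, 17, 35, 39, 56, 69, 69, 60]

Derivation:
Change: A[6] -8 -> 0, delta = 8
P[k] for k < 6: unchanged (A[6] not included)
P[k] for k >= 6: shift by delta = 8
  P[0] = 19 + 0 = 19
  P[1] = 17 + 0 = 17
  P[2] = 35 + 0 = 35
  P[3] = 39 + 0 = 39
  P[4] = 56 + 0 = 56
  P[5] = 69 + 0 = 69
  P[6] = 61 + 8 = 69
  P[7] = 52 + 8 = 60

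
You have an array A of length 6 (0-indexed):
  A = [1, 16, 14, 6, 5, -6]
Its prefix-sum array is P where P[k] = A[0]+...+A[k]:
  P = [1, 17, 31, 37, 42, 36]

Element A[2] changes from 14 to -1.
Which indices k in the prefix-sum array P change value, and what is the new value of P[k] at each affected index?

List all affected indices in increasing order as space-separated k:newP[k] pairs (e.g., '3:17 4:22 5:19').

Answer: 2:16 3:22 4:27 5:21

Derivation:
P[k] = A[0] + ... + A[k]
P[k] includes A[2] iff k >= 2
Affected indices: 2, 3, ..., 5; delta = -15
  P[2]: 31 + -15 = 16
  P[3]: 37 + -15 = 22
  P[4]: 42 + -15 = 27
  P[5]: 36 + -15 = 21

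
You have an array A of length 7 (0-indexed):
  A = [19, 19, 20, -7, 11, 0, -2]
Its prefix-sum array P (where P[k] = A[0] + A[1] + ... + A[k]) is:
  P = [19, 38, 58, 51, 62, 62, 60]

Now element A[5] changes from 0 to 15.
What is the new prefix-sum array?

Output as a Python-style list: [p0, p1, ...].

Answer: [19, 38, 58, 51, 62, 77, 75]

Derivation:
Change: A[5] 0 -> 15, delta = 15
P[k] for k < 5: unchanged (A[5] not included)
P[k] for k >= 5: shift by delta = 15
  P[0] = 19 + 0 = 19
  P[1] = 38 + 0 = 38
  P[2] = 58 + 0 = 58
  P[3] = 51 + 0 = 51
  P[4] = 62 + 0 = 62
  P[5] = 62 + 15 = 77
  P[6] = 60 + 15 = 75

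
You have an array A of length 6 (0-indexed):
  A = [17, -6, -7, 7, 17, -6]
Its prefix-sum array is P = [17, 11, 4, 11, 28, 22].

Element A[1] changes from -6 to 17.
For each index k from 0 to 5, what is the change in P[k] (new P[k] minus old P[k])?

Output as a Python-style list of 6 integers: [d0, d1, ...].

Element change: A[1] -6 -> 17, delta = 23
For k < 1: P[k] unchanged, delta_P[k] = 0
For k >= 1: P[k] shifts by exactly 23
Delta array: [0, 23, 23, 23, 23, 23]

Answer: [0, 23, 23, 23, 23, 23]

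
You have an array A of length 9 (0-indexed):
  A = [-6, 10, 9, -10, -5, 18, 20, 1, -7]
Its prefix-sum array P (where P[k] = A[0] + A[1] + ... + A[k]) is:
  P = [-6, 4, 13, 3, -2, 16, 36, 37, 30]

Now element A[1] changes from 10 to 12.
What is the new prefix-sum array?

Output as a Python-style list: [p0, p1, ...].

Change: A[1] 10 -> 12, delta = 2
P[k] for k < 1: unchanged (A[1] not included)
P[k] for k >= 1: shift by delta = 2
  P[0] = -6 + 0 = -6
  P[1] = 4 + 2 = 6
  P[2] = 13 + 2 = 15
  P[3] = 3 + 2 = 5
  P[4] = -2 + 2 = 0
  P[5] = 16 + 2 = 18
  P[6] = 36 + 2 = 38
  P[7] = 37 + 2 = 39
  P[8] = 30 + 2 = 32

Answer: [-6, 6, 15, 5, 0, 18, 38, 39, 32]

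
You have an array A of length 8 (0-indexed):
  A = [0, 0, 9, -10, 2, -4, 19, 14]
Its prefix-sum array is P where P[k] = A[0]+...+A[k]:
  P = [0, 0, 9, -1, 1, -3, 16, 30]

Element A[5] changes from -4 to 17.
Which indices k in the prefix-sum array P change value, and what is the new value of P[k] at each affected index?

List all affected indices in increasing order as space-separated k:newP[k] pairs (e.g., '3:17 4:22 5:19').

Answer: 5:18 6:37 7:51

Derivation:
P[k] = A[0] + ... + A[k]
P[k] includes A[5] iff k >= 5
Affected indices: 5, 6, ..., 7; delta = 21
  P[5]: -3 + 21 = 18
  P[6]: 16 + 21 = 37
  P[7]: 30 + 21 = 51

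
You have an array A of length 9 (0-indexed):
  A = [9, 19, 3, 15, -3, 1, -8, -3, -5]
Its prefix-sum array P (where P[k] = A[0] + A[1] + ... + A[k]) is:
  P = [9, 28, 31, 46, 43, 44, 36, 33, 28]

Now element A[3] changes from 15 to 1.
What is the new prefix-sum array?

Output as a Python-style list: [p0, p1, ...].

Answer: [9, 28, 31, 32, 29, 30, 22, 19, 14]

Derivation:
Change: A[3] 15 -> 1, delta = -14
P[k] for k < 3: unchanged (A[3] not included)
P[k] for k >= 3: shift by delta = -14
  P[0] = 9 + 0 = 9
  P[1] = 28 + 0 = 28
  P[2] = 31 + 0 = 31
  P[3] = 46 + -14 = 32
  P[4] = 43 + -14 = 29
  P[5] = 44 + -14 = 30
  P[6] = 36 + -14 = 22
  P[7] = 33 + -14 = 19
  P[8] = 28 + -14 = 14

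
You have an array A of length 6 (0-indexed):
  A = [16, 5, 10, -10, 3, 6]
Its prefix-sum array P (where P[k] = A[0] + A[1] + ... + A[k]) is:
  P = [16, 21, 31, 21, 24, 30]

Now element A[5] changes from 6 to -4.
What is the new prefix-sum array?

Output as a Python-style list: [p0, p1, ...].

Answer: [16, 21, 31, 21, 24, 20]

Derivation:
Change: A[5] 6 -> -4, delta = -10
P[k] for k < 5: unchanged (A[5] not included)
P[k] for k >= 5: shift by delta = -10
  P[0] = 16 + 0 = 16
  P[1] = 21 + 0 = 21
  P[2] = 31 + 0 = 31
  P[3] = 21 + 0 = 21
  P[4] = 24 + 0 = 24
  P[5] = 30 + -10 = 20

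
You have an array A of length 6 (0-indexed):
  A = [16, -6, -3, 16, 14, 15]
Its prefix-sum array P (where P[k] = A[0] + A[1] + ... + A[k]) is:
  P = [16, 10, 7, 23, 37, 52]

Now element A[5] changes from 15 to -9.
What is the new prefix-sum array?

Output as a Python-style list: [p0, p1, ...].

Answer: [16, 10, 7, 23, 37, 28]

Derivation:
Change: A[5] 15 -> -9, delta = -24
P[k] for k < 5: unchanged (A[5] not included)
P[k] for k >= 5: shift by delta = -24
  P[0] = 16 + 0 = 16
  P[1] = 10 + 0 = 10
  P[2] = 7 + 0 = 7
  P[3] = 23 + 0 = 23
  P[4] = 37 + 0 = 37
  P[5] = 52 + -24 = 28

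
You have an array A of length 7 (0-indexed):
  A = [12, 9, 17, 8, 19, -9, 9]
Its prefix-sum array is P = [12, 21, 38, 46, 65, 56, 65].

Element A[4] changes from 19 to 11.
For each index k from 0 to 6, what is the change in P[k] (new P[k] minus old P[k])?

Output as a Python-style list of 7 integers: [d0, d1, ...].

Element change: A[4] 19 -> 11, delta = -8
For k < 4: P[k] unchanged, delta_P[k] = 0
For k >= 4: P[k] shifts by exactly -8
Delta array: [0, 0, 0, 0, -8, -8, -8]

Answer: [0, 0, 0, 0, -8, -8, -8]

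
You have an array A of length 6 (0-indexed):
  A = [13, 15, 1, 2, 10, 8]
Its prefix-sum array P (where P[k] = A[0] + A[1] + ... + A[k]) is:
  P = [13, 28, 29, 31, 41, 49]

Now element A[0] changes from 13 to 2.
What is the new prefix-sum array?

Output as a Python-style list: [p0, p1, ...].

Change: A[0] 13 -> 2, delta = -11
P[k] for k < 0: unchanged (A[0] not included)
P[k] for k >= 0: shift by delta = -11
  P[0] = 13 + -11 = 2
  P[1] = 28 + -11 = 17
  P[2] = 29 + -11 = 18
  P[3] = 31 + -11 = 20
  P[4] = 41 + -11 = 30
  P[5] = 49 + -11 = 38

Answer: [2, 17, 18, 20, 30, 38]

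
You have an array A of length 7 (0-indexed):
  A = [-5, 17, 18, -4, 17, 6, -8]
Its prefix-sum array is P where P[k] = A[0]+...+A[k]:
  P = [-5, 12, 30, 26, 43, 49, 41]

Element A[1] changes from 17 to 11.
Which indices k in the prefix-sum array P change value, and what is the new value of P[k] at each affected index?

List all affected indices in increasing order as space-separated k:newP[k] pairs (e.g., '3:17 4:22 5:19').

P[k] = A[0] + ... + A[k]
P[k] includes A[1] iff k >= 1
Affected indices: 1, 2, ..., 6; delta = -6
  P[1]: 12 + -6 = 6
  P[2]: 30 + -6 = 24
  P[3]: 26 + -6 = 20
  P[4]: 43 + -6 = 37
  P[5]: 49 + -6 = 43
  P[6]: 41 + -6 = 35

Answer: 1:6 2:24 3:20 4:37 5:43 6:35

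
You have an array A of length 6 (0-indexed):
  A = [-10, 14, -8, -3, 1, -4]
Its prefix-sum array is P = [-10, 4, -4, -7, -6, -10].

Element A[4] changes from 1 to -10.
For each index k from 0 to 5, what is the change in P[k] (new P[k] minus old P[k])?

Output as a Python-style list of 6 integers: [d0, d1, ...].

Element change: A[4] 1 -> -10, delta = -11
For k < 4: P[k] unchanged, delta_P[k] = 0
For k >= 4: P[k] shifts by exactly -11
Delta array: [0, 0, 0, 0, -11, -11]

Answer: [0, 0, 0, 0, -11, -11]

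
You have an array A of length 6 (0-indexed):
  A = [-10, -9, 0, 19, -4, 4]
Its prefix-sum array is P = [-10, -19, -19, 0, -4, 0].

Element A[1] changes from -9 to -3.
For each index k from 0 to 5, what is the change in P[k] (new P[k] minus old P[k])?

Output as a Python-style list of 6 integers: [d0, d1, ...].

Answer: [0, 6, 6, 6, 6, 6]

Derivation:
Element change: A[1] -9 -> -3, delta = 6
For k < 1: P[k] unchanged, delta_P[k] = 0
For k >= 1: P[k] shifts by exactly 6
Delta array: [0, 6, 6, 6, 6, 6]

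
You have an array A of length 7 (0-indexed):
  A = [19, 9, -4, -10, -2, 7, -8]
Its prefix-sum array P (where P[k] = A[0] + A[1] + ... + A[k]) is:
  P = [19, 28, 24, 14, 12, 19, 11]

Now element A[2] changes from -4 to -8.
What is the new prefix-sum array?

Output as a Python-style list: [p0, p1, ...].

Change: A[2] -4 -> -8, delta = -4
P[k] for k < 2: unchanged (A[2] not included)
P[k] for k >= 2: shift by delta = -4
  P[0] = 19 + 0 = 19
  P[1] = 28 + 0 = 28
  P[2] = 24 + -4 = 20
  P[3] = 14 + -4 = 10
  P[4] = 12 + -4 = 8
  P[5] = 19 + -4 = 15
  P[6] = 11 + -4 = 7

Answer: [19, 28, 20, 10, 8, 15, 7]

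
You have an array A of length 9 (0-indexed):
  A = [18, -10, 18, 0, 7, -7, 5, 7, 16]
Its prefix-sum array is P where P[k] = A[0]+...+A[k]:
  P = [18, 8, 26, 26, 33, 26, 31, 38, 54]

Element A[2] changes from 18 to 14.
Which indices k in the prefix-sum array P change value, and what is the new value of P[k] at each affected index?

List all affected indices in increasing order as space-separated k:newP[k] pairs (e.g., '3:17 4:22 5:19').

P[k] = A[0] + ... + A[k]
P[k] includes A[2] iff k >= 2
Affected indices: 2, 3, ..., 8; delta = -4
  P[2]: 26 + -4 = 22
  P[3]: 26 + -4 = 22
  P[4]: 33 + -4 = 29
  P[5]: 26 + -4 = 22
  P[6]: 31 + -4 = 27
  P[7]: 38 + -4 = 34
  P[8]: 54 + -4 = 50

Answer: 2:22 3:22 4:29 5:22 6:27 7:34 8:50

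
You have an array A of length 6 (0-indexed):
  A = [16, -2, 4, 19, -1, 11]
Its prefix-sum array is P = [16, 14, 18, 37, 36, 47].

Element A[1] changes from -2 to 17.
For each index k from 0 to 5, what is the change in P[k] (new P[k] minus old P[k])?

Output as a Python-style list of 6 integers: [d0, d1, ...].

Answer: [0, 19, 19, 19, 19, 19]

Derivation:
Element change: A[1] -2 -> 17, delta = 19
For k < 1: P[k] unchanged, delta_P[k] = 0
For k >= 1: P[k] shifts by exactly 19
Delta array: [0, 19, 19, 19, 19, 19]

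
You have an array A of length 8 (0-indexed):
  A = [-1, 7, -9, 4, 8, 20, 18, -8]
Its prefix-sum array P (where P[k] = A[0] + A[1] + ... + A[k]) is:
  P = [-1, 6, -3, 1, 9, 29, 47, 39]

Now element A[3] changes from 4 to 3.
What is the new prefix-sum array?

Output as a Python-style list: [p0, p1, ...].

Answer: [-1, 6, -3, 0, 8, 28, 46, 38]

Derivation:
Change: A[3] 4 -> 3, delta = -1
P[k] for k < 3: unchanged (A[3] not included)
P[k] for k >= 3: shift by delta = -1
  P[0] = -1 + 0 = -1
  P[1] = 6 + 0 = 6
  P[2] = -3 + 0 = -3
  P[3] = 1 + -1 = 0
  P[4] = 9 + -1 = 8
  P[5] = 29 + -1 = 28
  P[6] = 47 + -1 = 46
  P[7] = 39 + -1 = 38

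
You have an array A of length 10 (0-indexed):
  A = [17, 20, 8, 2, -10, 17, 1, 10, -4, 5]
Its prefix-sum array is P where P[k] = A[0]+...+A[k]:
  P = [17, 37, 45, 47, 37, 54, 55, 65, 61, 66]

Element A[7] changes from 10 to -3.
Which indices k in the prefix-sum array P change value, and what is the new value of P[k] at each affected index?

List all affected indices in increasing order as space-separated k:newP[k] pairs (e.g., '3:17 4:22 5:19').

P[k] = A[0] + ... + A[k]
P[k] includes A[7] iff k >= 7
Affected indices: 7, 8, ..., 9; delta = -13
  P[7]: 65 + -13 = 52
  P[8]: 61 + -13 = 48
  P[9]: 66 + -13 = 53

Answer: 7:52 8:48 9:53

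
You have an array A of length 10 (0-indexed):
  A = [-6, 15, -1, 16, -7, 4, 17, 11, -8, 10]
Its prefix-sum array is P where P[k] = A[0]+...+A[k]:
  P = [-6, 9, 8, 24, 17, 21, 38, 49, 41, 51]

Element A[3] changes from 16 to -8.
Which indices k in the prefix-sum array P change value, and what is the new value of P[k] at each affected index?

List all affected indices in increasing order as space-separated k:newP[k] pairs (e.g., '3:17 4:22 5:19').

Answer: 3:0 4:-7 5:-3 6:14 7:25 8:17 9:27

Derivation:
P[k] = A[0] + ... + A[k]
P[k] includes A[3] iff k >= 3
Affected indices: 3, 4, ..., 9; delta = -24
  P[3]: 24 + -24 = 0
  P[4]: 17 + -24 = -7
  P[5]: 21 + -24 = -3
  P[6]: 38 + -24 = 14
  P[7]: 49 + -24 = 25
  P[8]: 41 + -24 = 17
  P[9]: 51 + -24 = 27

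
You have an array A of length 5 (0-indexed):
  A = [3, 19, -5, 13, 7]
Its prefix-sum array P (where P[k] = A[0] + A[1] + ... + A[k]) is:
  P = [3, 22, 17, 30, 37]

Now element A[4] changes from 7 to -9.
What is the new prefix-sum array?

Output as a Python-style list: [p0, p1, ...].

Answer: [3, 22, 17, 30, 21]

Derivation:
Change: A[4] 7 -> -9, delta = -16
P[k] for k < 4: unchanged (A[4] not included)
P[k] for k >= 4: shift by delta = -16
  P[0] = 3 + 0 = 3
  P[1] = 22 + 0 = 22
  P[2] = 17 + 0 = 17
  P[3] = 30 + 0 = 30
  P[4] = 37 + -16 = 21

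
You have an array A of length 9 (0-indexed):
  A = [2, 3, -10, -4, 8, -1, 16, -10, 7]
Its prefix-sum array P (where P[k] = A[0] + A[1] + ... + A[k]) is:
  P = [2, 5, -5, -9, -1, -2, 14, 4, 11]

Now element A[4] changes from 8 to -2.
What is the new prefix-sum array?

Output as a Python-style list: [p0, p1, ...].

Answer: [2, 5, -5, -9, -11, -12, 4, -6, 1]

Derivation:
Change: A[4] 8 -> -2, delta = -10
P[k] for k < 4: unchanged (A[4] not included)
P[k] for k >= 4: shift by delta = -10
  P[0] = 2 + 0 = 2
  P[1] = 5 + 0 = 5
  P[2] = -5 + 0 = -5
  P[3] = -9 + 0 = -9
  P[4] = -1 + -10 = -11
  P[5] = -2 + -10 = -12
  P[6] = 14 + -10 = 4
  P[7] = 4 + -10 = -6
  P[8] = 11 + -10 = 1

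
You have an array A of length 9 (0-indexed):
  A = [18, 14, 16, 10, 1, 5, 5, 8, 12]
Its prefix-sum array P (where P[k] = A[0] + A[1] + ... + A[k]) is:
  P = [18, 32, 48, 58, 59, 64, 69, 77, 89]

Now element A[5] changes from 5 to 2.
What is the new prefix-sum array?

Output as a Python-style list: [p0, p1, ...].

Answer: [18, 32, 48, 58, 59, 61, 66, 74, 86]

Derivation:
Change: A[5] 5 -> 2, delta = -3
P[k] for k < 5: unchanged (A[5] not included)
P[k] for k >= 5: shift by delta = -3
  P[0] = 18 + 0 = 18
  P[1] = 32 + 0 = 32
  P[2] = 48 + 0 = 48
  P[3] = 58 + 0 = 58
  P[4] = 59 + 0 = 59
  P[5] = 64 + -3 = 61
  P[6] = 69 + -3 = 66
  P[7] = 77 + -3 = 74
  P[8] = 89 + -3 = 86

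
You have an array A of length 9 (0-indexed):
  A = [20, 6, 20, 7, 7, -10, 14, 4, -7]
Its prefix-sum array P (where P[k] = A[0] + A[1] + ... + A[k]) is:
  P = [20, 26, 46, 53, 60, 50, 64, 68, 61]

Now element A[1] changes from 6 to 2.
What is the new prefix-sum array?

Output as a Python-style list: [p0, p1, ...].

Change: A[1] 6 -> 2, delta = -4
P[k] for k < 1: unchanged (A[1] not included)
P[k] for k >= 1: shift by delta = -4
  P[0] = 20 + 0 = 20
  P[1] = 26 + -4 = 22
  P[2] = 46 + -4 = 42
  P[3] = 53 + -4 = 49
  P[4] = 60 + -4 = 56
  P[5] = 50 + -4 = 46
  P[6] = 64 + -4 = 60
  P[7] = 68 + -4 = 64
  P[8] = 61 + -4 = 57

Answer: [20, 22, 42, 49, 56, 46, 60, 64, 57]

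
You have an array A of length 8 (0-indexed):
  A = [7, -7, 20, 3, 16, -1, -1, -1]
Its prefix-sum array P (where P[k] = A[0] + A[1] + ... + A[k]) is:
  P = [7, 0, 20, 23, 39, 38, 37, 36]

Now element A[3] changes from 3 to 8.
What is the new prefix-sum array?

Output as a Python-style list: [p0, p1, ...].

Answer: [7, 0, 20, 28, 44, 43, 42, 41]

Derivation:
Change: A[3] 3 -> 8, delta = 5
P[k] for k < 3: unchanged (A[3] not included)
P[k] for k >= 3: shift by delta = 5
  P[0] = 7 + 0 = 7
  P[1] = 0 + 0 = 0
  P[2] = 20 + 0 = 20
  P[3] = 23 + 5 = 28
  P[4] = 39 + 5 = 44
  P[5] = 38 + 5 = 43
  P[6] = 37 + 5 = 42
  P[7] = 36 + 5 = 41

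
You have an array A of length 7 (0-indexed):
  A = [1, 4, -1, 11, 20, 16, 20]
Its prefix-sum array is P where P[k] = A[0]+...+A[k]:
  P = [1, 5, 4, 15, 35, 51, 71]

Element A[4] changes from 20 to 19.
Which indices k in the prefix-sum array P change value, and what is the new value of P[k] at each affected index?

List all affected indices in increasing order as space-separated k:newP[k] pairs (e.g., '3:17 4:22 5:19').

P[k] = A[0] + ... + A[k]
P[k] includes A[4] iff k >= 4
Affected indices: 4, 5, ..., 6; delta = -1
  P[4]: 35 + -1 = 34
  P[5]: 51 + -1 = 50
  P[6]: 71 + -1 = 70

Answer: 4:34 5:50 6:70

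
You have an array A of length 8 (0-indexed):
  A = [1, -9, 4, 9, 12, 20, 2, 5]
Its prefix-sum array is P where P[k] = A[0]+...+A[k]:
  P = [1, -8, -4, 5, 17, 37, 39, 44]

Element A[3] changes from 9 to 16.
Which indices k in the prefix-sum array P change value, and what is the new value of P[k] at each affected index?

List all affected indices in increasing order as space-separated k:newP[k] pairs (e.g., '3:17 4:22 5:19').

Answer: 3:12 4:24 5:44 6:46 7:51

Derivation:
P[k] = A[0] + ... + A[k]
P[k] includes A[3] iff k >= 3
Affected indices: 3, 4, ..., 7; delta = 7
  P[3]: 5 + 7 = 12
  P[4]: 17 + 7 = 24
  P[5]: 37 + 7 = 44
  P[6]: 39 + 7 = 46
  P[7]: 44 + 7 = 51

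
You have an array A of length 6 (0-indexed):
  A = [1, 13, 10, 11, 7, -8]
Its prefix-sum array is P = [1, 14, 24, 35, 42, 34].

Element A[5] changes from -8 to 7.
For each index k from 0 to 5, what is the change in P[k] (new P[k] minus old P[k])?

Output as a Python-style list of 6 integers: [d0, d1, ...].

Answer: [0, 0, 0, 0, 0, 15]

Derivation:
Element change: A[5] -8 -> 7, delta = 15
For k < 5: P[k] unchanged, delta_P[k] = 0
For k >= 5: P[k] shifts by exactly 15
Delta array: [0, 0, 0, 0, 0, 15]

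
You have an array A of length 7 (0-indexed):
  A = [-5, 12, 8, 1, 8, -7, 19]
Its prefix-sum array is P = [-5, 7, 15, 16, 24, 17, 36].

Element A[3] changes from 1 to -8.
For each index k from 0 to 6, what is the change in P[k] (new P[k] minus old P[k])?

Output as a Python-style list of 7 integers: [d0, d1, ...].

Element change: A[3] 1 -> -8, delta = -9
For k < 3: P[k] unchanged, delta_P[k] = 0
For k >= 3: P[k] shifts by exactly -9
Delta array: [0, 0, 0, -9, -9, -9, -9]

Answer: [0, 0, 0, -9, -9, -9, -9]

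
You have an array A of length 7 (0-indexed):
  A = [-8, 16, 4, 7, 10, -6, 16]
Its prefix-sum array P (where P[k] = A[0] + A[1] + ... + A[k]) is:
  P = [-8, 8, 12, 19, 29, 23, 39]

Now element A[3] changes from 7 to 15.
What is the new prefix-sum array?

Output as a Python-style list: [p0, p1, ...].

Answer: [-8, 8, 12, 27, 37, 31, 47]

Derivation:
Change: A[3] 7 -> 15, delta = 8
P[k] for k < 3: unchanged (A[3] not included)
P[k] for k >= 3: shift by delta = 8
  P[0] = -8 + 0 = -8
  P[1] = 8 + 0 = 8
  P[2] = 12 + 0 = 12
  P[3] = 19 + 8 = 27
  P[4] = 29 + 8 = 37
  P[5] = 23 + 8 = 31
  P[6] = 39 + 8 = 47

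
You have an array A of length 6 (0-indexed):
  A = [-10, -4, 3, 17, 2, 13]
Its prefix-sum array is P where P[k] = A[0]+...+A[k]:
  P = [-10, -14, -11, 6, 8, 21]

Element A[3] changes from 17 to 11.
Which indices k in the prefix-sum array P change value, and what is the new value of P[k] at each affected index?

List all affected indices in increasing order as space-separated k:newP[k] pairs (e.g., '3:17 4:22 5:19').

P[k] = A[0] + ... + A[k]
P[k] includes A[3] iff k >= 3
Affected indices: 3, 4, ..., 5; delta = -6
  P[3]: 6 + -6 = 0
  P[4]: 8 + -6 = 2
  P[5]: 21 + -6 = 15

Answer: 3:0 4:2 5:15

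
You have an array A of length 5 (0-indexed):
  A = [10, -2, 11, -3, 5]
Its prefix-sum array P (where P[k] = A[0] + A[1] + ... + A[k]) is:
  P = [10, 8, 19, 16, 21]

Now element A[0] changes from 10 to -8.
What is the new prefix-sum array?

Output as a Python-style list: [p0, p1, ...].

Answer: [-8, -10, 1, -2, 3]

Derivation:
Change: A[0] 10 -> -8, delta = -18
P[k] for k < 0: unchanged (A[0] not included)
P[k] for k >= 0: shift by delta = -18
  P[0] = 10 + -18 = -8
  P[1] = 8 + -18 = -10
  P[2] = 19 + -18 = 1
  P[3] = 16 + -18 = -2
  P[4] = 21 + -18 = 3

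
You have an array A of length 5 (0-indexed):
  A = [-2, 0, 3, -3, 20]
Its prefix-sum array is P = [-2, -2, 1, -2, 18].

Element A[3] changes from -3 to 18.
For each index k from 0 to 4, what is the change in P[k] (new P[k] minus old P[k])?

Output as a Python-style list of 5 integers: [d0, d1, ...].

Element change: A[3] -3 -> 18, delta = 21
For k < 3: P[k] unchanged, delta_P[k] = 0
For k >= 3: P[k] shifts by exactly 21
Delta array: [0, 0, 0, 21, 21]

Answer: [0, 0, 0, 21, 21]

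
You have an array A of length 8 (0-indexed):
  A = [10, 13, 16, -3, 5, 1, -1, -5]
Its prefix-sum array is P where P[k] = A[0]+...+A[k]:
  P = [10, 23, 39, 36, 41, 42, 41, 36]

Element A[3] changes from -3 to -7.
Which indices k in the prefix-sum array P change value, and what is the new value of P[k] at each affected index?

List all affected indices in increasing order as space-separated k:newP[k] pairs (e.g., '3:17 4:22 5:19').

Answer: 3:32 4:37 5:38 6:37 7:32

Derivation:
P[k] = A[0] + ... + A[k]
P[k] includes A[3] iff k >= 3
Affected indices: 3, 4, ..., 7; delta = -4
  P[3]: 36 + -4 = 32
  P[4]: 41 + -4 = 37
  P[5]: 42 + -4 = 38
  P[6]: 41 + -4 = 37
  P[7]: 36 + -4 = 32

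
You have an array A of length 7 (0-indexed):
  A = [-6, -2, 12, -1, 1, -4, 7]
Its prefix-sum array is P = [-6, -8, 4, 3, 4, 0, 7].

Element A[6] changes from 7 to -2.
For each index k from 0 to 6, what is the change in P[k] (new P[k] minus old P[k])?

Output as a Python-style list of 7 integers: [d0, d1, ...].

Element change: A[6] 7 -> -2, delta = -9
For k < 6: P[k] unchanged, delta_P[k] = 0
For k >= 6: P[k] shifts by exactly -9
Delta array: [0, 0, 0, 0, 0, 0, -9]

Answer: [0, 0, 0, 0, 0, 0, -9]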